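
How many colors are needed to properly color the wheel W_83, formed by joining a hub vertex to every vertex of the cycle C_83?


W_83 consists of the cycle C_83 together with a hub vertex adjacent to every cycle vertex.
The cycle C_83 needs 3 colors (odd cycle -> 3).
The hub is adjacent to every cycle vertex, so it must receive a new color distinct from all of them.
Chromatic number = 3 + 1 = 4.

4


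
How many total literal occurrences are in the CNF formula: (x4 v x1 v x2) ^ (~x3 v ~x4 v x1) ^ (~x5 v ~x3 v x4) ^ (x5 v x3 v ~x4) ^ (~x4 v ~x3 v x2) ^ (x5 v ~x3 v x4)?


Clause lengths: 3, 3, 3, 3, 3, 3.
Sum = 3 + 3 + 3 + 3 + 3 + 3 = 18.

18


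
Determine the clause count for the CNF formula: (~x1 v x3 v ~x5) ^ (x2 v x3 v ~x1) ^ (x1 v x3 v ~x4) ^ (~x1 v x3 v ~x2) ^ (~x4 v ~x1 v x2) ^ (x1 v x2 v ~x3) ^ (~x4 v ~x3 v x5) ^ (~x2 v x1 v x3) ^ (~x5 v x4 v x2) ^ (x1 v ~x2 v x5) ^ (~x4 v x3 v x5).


Each group enclosed in parentheses joined by ^ is one clause.
Counting the conjuncts: 11 clauses.

11


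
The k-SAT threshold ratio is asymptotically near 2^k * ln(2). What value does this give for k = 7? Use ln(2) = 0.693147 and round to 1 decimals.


Using the asymptotic formula: threshold ~ 2^k * ln(2).
2^7 = 128.
128 * 0.693147 = 88.7.

88.7


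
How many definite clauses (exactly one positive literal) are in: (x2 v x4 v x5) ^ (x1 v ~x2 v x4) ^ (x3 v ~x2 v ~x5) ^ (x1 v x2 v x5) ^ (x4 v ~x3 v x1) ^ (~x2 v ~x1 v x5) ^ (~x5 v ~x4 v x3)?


A definite clause has exactly one positive literal.
Clause 1: 3 positive -> not definite
Clause 2: 2 positive -> not definite
Clause 3: 1 positive -> definite
Clause 4: 3 positive -> not definite
Clause 5: 2 positive -> not definite
Clause 6: 1 positive -> definite
Clause 7: 1 positive -> definite
Definite clause count = 3.

3


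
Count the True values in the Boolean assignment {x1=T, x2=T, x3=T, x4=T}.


The weight is the number of variables assigned True.
True variables: x1, x2, x3, x4.
Weight = 4.

4


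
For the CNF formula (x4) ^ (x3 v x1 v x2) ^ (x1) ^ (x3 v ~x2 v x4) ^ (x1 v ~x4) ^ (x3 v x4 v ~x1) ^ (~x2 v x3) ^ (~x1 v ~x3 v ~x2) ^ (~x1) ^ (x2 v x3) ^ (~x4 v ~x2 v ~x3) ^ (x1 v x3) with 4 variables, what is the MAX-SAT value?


Enumerate all 16 truth assignments.
For each, count how many of the 12 clauses are satisfied.
The formula is not fully satisfiable, so the maximum is below 12.
Maximum simultaneously satisfiable clauses = 11.

11


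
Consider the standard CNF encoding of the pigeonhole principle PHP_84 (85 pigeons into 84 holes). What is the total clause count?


The PHP encoding has two parts:
1) At-least-one-hole clauses: 85 (one per pigeon, each with 84 literals).
2) At-most-one-pigeon-per-hole clauses: 84 holes * C(85,2) = 84 * 3570 = 299880.
Total clauses = 85 + 299880 = 299965.

299965


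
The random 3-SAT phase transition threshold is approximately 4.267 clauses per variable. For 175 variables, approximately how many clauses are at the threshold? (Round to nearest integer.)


The 3-SAT phase transition occurs at approximately 4.267 clauses per variable.
m = 4.267 * 175 = 746.725.
Rounded to nearest integer: 747.

747


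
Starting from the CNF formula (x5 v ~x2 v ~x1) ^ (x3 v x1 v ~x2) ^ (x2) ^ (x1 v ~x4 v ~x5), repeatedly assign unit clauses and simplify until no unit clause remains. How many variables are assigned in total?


Unit propagation repeatedly assigns the literal in any unit clause, then simplifies.
Assignments in order: x2 = T.
No further unit clauses remain.
Total variables assigned = 1.

1


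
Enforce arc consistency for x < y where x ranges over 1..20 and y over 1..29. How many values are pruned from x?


For the constraint x < y, x needs a supporting value in y's domain.
x can be at most 28 (one less than y's maximum).
Valid x values from domain: 20 out of 20.
Pruned = 20 - 20 = 0.

0


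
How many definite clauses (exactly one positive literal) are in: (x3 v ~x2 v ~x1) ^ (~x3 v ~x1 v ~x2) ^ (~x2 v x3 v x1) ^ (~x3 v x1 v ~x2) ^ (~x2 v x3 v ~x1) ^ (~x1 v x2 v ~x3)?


A definite clause has exactly one positive literal.
Clause 1: 1 positive -> definite
Clause 2: 0 positive -> not definite
Clause 3: 2 positive -> not definite
Clause 4: 1 positive -> definite
Clause 5: 1 positive -> definite
Clause 6: 1 positive -> definite
Definite clause count = 4.

4


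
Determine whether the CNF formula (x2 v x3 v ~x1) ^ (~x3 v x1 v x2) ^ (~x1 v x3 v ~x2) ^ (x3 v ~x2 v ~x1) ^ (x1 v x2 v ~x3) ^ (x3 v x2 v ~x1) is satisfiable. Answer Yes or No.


Check all 8 possible truth assignments.
Number of satisfying assignments found: 5.
The formula is satisfiable.

Yes


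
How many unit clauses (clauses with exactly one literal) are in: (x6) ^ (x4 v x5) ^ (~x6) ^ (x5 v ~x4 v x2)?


A unit clause contains exactly one literal.
Unit clauses found: (x6), (~x6).
Count = 2.

2


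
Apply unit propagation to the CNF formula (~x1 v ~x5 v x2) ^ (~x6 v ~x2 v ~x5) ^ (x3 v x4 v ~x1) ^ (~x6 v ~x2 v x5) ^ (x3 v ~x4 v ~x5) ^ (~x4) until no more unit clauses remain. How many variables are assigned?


Unit propagation repeatedly assigns the literal in any unit clause, then simplifies.
Assignments in order: x4 = F.
No further unit clauses remain.
Total variables assigned = 1.

1


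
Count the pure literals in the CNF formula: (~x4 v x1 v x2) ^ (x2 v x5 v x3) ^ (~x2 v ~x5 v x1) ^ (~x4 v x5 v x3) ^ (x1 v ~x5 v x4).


A pure literal appears in only one polarity across all clauses.
Pure literals: x1 (positive only), x3 (positive only).
Count = 2.

2


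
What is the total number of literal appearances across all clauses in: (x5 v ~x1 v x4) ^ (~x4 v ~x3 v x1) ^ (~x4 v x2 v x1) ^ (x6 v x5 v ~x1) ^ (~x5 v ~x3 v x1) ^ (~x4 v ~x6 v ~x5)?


Clause lengths: 3, 3, 3, 3, 3, 3.
Sum = 3 + 3 + 3 + 3 + 3 + 3 = 18.

18


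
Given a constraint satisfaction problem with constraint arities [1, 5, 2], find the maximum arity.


The arities are: 1, 5, 2.
Scan for the maximum value.
Maximum arity = 5.

5


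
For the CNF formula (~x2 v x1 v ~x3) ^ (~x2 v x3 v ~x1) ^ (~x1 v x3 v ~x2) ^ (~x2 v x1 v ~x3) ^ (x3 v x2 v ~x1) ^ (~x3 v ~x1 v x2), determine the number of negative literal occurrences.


Scan each clause for negated literals.
Clause 1: 2 negative; Clause 2: 2 negative; Clause 3: 2 negative; Clause 4: 2 negative; Clause 5: 1 negative; Clause 6: 2 negative.
Total negative literal occurrences = 11.

11


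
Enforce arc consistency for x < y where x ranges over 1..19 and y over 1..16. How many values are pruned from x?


For the constraint x < y, x needs a supporting value in y's domain.
x can be at most 15 (one less than y's maximum).
Valid x values from domain: 15 out of 19.
Pruned = 19 - 15 = 4.

4


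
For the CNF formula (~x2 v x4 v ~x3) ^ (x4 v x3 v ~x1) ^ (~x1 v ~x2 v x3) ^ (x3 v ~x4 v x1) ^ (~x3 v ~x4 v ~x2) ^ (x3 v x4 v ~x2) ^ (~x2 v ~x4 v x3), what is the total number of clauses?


Each group enclosed in parentheses joined by ^ is one clause.
Counting the conjuncts: 7 clauses.

7


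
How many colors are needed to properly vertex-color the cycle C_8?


A cycle on an even number of vertices is bipartite: alternate two colors around the cycle.
Since 8 is even, two colors suffice, and at least two are needed because the graph has edges.
Chromatic number = 2.

2


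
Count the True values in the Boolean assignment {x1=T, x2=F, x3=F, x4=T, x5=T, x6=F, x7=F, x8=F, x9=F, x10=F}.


The weight is the number of variables assigned True.
True variables: x1, x4, x5.
Weight = 3.

3


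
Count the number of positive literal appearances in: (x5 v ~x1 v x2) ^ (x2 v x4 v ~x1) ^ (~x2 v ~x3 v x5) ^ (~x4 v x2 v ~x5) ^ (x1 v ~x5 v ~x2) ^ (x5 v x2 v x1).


Scan each clause for unnegated literals.
Clause 1: 2 positive; Clause 2: 2 positive; Clause 3: 1 positive; Clause 4: 1 positive; Clause 5: 1 positive; Clause 6: 3 positive.
Total positive literal occurrences = 10.

10


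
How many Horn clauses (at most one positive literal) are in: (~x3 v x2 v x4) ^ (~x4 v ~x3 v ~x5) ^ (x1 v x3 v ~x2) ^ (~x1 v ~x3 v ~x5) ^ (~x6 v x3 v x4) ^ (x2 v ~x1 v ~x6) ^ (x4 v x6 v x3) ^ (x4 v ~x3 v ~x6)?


A Horn clause has at most one positive literal.
Clause 1: 2 positive lit(s) -> not Horn
Clause 2: 0 positive lit(s) -> Horn
Clause 3: 2 positive lit(s) -> not Horn
Clause 4: 0 positive lit(s) -> Horn
Clause 5: 2 positive lit(s) -> not Horn
Clause 6: 1 positive lit(s) -> Horn
Clause 7: 3 positive lit(s) -> not Horn
Clause 8: 1 positive lit(s) -> Horn
Total Horn clauses = 4.

4


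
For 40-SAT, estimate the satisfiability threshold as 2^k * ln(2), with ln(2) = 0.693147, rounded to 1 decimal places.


Using the asymptotic formula: threshold ~ 2^k * ln(2).
2^40 = 1099511627776.
1099511627776 * 0.693147 = 762123186258.1.

762123186258.1


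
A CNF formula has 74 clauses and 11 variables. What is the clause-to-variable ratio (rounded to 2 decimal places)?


Clause-to-variable ratio = clauses / variables.
74 / 11 = 6.73.

6.73


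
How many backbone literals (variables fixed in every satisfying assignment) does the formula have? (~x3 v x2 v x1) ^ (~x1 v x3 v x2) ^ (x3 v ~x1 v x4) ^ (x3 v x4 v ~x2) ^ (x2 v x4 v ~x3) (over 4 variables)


Find all satisfying assignments: 9 model(s).
Check which variables have the same value in every model.
No variable is fixed across all models.
Backbone size = 0.

0


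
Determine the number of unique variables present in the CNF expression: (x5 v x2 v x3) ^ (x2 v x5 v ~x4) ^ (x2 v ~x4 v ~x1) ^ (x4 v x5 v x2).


Identify each distinct variable in the formula.
Variables found: x1, x2, x3, x4, x5.
Total distinct variables = 5.

5


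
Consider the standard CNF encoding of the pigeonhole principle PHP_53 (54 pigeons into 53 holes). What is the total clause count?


The PHP encoding has two parts:
1) At-least-one-hole clauses: 54 (one per pigeon, each with 53 literals).
2) At-most-one-pigeon-per-hole clauses: 53 holes * C(54,2) = 53 * 1431 = 75843.
Total clauses = 54 + 75843 = 75897.

75897


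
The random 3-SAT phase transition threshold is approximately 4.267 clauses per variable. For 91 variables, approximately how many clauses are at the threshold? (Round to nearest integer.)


The 3-SAT phase transition occurs at approximately 4.267 clauses per variable.
m = 4.267 * 91 = 388.297.
Rounded to nearest integer: 388.

388


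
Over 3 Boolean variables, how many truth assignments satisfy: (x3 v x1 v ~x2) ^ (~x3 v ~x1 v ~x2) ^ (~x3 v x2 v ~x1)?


Enumerate all 8 truth assignments over 3 variables.
Test each against every clause.
Satisfying assignments found: 5.

5


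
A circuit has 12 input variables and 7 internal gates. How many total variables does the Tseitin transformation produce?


The Tseitin transformation introduces one auxiliary variable per gate.
Total variables = inputs + gates = 12 + 7 = 19.

19


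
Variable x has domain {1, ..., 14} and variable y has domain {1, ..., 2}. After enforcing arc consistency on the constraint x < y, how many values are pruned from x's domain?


For the constraint x < y, x needs a supporting value in y's domain.
x can be at most 1 (one less than y's maximum).
Valid x values from domain: 1 out of 14.
Pruned = 14 - 1 = 13.

13


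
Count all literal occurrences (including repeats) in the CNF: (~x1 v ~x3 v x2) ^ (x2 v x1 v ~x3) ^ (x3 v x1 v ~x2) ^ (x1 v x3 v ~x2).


Clause lengths: 3, 3, 3, 3.
Sum = 3 + 3 + 3 + 3 = 12.

12


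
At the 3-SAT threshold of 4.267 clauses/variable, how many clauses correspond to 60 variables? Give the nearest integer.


The 3-SAT phase transition occurs at approximately 4.267 clauses per variable.
m = 4.267 * 60 = 256.02.
Rounded to nearest integer: 256.

256


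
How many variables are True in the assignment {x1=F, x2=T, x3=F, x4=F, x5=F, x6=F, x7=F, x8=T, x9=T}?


The weight is the number of variables assigned True.
True variables: x2, x8, x9.
Weight = 3.

3


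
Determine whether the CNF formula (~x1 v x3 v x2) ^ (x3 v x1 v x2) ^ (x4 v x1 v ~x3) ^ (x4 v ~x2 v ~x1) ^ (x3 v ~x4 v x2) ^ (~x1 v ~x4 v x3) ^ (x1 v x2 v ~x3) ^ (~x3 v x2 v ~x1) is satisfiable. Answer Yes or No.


Check all 16 possible truth assignments.
Number of satisfying assignments found: 4.
The formula is satisfiable.

Yes


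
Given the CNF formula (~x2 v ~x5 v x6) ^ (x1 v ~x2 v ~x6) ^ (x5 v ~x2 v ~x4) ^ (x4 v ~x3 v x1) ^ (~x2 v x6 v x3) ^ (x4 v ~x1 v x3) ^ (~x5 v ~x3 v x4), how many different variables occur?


Identify each distinct variable in the formula.
Variables found: x1, x2, x3, x4, x5, x6.
Total distinct variables = 6.

6


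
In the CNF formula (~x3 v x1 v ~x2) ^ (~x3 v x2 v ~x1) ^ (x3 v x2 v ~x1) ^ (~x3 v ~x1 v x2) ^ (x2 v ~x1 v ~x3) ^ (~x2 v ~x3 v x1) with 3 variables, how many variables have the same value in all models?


Find all satisfying assignments: 5 model(s).
Check which variables have the same value in every model.
No variable is fixed across all models.
Backbone size = 0.

0


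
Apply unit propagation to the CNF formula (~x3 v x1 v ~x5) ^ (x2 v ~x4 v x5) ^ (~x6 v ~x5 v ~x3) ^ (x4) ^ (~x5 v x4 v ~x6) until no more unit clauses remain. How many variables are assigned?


Unit propagation repeatedly assigns the literal in any unit clause, then simplifies.
Assignments in order: x4 = T.
No further unit clauses remain.
Total variables assigned = 1.

1


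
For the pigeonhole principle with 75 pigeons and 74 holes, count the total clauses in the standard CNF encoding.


The PHP encoding has two parts:
1) At-least-one-hole clauses: 75 (one per pigeon, each with 74 literals).
2) At-most-one-pigeon-per-hole clauses: 74 holes * C(75,2) = 74 * 2775 = 205350.
Total clauses = 75 + 205350 = 205425.

205425


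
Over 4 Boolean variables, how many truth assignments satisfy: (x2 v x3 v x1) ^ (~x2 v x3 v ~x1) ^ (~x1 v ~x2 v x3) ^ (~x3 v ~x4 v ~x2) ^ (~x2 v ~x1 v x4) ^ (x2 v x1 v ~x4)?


Enumerate all 16 truth assignments over 4 variables.
Test each against every clause.
Satisfying assignments found: 8.

8


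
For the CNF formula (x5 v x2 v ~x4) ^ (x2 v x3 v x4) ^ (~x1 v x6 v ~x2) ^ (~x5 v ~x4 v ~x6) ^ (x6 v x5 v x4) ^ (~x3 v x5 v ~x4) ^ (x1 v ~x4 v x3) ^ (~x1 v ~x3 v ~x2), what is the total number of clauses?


Each group enclosed in parentheses joined by ^ is one clause.
Counting the conjuncts: 8 clauses.

8


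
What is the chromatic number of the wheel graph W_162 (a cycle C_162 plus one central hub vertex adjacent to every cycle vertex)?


W_162 consists of the cycle C_162 together with a hub vertex adjacent to every cycle vertex.
The cycle C_162 needs 2 colors (even cycle -> 2).
The hub is adjacent to every cycle vertex, so it must receive a new color distinct from all of them.
Chromatic number = 2 + 1 = 3.

3


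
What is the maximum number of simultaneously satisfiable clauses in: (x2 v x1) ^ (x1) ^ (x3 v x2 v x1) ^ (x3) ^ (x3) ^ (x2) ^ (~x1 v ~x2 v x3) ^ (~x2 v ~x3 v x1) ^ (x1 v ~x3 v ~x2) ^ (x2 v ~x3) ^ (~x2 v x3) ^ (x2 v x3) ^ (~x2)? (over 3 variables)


Enumerate all 8 truth assignments.
For each, count how many of the 13 clauses are satisfied.
The formula is not fully satisfiable, so the maximum is below 13.
Maximum simultaneously satisfiable clauses = 12.

12


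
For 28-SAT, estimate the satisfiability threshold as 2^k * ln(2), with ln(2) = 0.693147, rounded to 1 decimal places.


Using the asymptotic formula: threshold ~ 2^k * ln(2).
2^28 = 268435456.
268435456 * 0.693147 = 186065231.0.

186065231.0


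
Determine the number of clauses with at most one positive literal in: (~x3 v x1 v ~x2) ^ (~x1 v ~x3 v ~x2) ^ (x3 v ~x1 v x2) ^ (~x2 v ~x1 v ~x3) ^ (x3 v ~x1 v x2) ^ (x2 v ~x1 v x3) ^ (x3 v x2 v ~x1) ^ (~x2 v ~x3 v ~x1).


A Horn clause has at most one positive literal.
Clause 1: 1 positive lit(s) -> Horn
Clause 2: 0 positive lit(s) -> Horn
Clause 3: 2 positive lit(s) -> not Horn
Clause 4: 0 positive lit(s) -> Horn
Clause 5: 2 positive lit(s) -> not Horn
Clause 6: 2 positive lit(s) -> not Horn
Clause 7: 2 positive lit(s) -> not Horn
Clause 8: 0 positive lit(s) -> Horn
Total Horn clauses = 4.

4


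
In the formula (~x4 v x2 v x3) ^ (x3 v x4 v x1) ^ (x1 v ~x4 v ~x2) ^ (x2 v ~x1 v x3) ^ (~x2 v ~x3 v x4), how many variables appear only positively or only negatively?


A pure literal appears in only one polarity across all clauses.
No pure literals found.
Count = 0.

0


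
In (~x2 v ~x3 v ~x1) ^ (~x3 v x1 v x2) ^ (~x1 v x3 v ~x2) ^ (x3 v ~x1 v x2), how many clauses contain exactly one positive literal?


A definite clause has exactly one positive literal.
Clause 1: 0 positive -> not definite
Clause 2: 2 positive -> not definite
Clause 3: 1 positive -> definite
Clause 4: 2 positive -> not definite
Definite clause count = 1.

1


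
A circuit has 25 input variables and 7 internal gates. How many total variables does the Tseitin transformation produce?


The Tseitin transformation introduces one auxiliary variable per gate.
Total variables = inputs + gates = 25 + 7 = 32.

32


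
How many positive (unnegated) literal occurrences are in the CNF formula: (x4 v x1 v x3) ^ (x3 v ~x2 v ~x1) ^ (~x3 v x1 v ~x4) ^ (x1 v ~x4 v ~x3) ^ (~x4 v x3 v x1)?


Scan each clause for unnegated literals.
Clause 1: 3 positive; Clause 2: 1 positive; Clause 3: 1 positive; Clause 4: 1 positive; Clause 5: 2 positive.
Total positive literal occurrences = 8.

8


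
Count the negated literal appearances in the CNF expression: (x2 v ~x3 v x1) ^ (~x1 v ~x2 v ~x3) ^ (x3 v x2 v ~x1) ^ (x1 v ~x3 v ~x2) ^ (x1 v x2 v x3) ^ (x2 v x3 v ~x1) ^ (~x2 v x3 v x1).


Scan each clause for negated literals.
Clause 1: 1 negative; Clause 2: 3 negative; Clause 3: 1 negative; Clause 4: 2 negative; Clause 5: 0 negative; Clause 6: 1 negative; Clause 7: 1 negative.
Total negative literal occurrences = 9.

9


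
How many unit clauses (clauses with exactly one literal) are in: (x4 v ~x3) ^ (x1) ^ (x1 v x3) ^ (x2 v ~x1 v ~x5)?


A unit clause contains exactly one literal.
Unit clauses found: (x1).
Count = 1.

1


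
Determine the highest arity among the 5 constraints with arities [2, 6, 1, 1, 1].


The arities are: 2, 6, 1, 1, 1.
Scan for the maximum value.
Maximum arity = 6.

6


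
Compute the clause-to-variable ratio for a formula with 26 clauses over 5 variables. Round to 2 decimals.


Clause-to-variable ratio = clauses / variables.
26 / 5 = 5.2.

5.2


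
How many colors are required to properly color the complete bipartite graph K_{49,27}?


K_{49,27} is bipartite by definition: the two parts are independent sets, with every edge crossing between them.
Color all vertices in one part with color 1 and all vertices in the other part with color 2.
Since the graph has at least one edge, one color does not suffice.
Chromatic number = 2.

2


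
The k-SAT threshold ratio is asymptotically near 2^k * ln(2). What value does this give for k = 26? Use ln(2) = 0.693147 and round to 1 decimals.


Using the asymptotic formula: threshold ~ 2^k * ln(2).
2^26 = 67108864.
67108864 * 0.693147 = 46516307.8.

46516307.8


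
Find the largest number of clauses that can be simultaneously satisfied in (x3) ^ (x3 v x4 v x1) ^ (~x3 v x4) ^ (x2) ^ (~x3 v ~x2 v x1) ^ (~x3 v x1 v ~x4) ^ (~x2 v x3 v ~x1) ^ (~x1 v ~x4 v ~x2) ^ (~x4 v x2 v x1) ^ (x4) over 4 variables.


Enumerate all 16 truth assignments.
For each, count how many of the 10 clauses are satisfied.
The formula is not fully satisfiable, so the maximum is below 10.
Maximum simultaneously satisfiable clauses = 9.

9


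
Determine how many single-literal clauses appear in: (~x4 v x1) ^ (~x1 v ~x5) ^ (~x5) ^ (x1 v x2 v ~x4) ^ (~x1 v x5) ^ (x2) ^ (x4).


A unit clause contains exactly one literal.
Unit clauses found: (~x5), (x2), (x4).
Count = 3.

3


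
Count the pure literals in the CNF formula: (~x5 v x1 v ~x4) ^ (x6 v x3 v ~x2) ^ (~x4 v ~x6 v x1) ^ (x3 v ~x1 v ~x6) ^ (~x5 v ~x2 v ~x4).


A pure literal appears in only one polarity across all clauses.
Pure literals: x2 (negative only), x3 (positive only), x4 (negative only), x5 (negative only).
Count = 4.

4


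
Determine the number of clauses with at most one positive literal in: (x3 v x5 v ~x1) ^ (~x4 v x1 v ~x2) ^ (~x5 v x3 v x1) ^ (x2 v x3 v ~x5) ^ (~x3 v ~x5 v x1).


A Horn clause has at most one positive literal.
Clause 1: 2 positive lit(s) -> not Horn
Clause 2: 1 positive lit(s) -> Horn
Clause 3: 2 positive lit(s) -> not Horn
Clause 4: 2 positive lit(s) -> not Horn
Clause 5: 1 positive lit(s) -> Horn
Total Horn clauses = 2.

2


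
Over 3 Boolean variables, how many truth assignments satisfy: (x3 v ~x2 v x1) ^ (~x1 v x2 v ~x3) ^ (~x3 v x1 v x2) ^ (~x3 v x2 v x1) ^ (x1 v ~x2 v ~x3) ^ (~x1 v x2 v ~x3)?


Enumerate all 8 truth assignments over 3 variables.
Test each against every clause.
Satisfying assignments found: 4.

4


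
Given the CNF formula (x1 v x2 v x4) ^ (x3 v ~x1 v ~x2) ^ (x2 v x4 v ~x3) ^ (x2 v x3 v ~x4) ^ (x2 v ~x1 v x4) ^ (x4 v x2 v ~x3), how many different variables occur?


Identify each distinct variable in the formula.
Variables found: x1, x2, x3, x4.
Total distinct variables = 4.

4


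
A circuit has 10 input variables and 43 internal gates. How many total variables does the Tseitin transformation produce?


The Tseitin transformation introduces one auxiliary variable per gate.
Total variables = inputs + gates = 10 + 43 = 53.

53


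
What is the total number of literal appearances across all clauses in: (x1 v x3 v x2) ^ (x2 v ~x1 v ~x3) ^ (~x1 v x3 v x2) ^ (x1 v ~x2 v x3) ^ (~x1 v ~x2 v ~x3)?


Clause lengths: 3, 3, 3, 3, 3.
Sum = 3 + 3 + 3 + 3 + 3 = 15.

15


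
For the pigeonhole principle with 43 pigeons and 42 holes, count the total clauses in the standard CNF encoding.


The PHP encoding has two parts:
1) At-least-one-hole clauses: 43 (one per pigeon, each with 42 literals).
2) At-most-one-pigeon-per-hole clauses: 42 holes * C(43,2) = 42 * 903 = 37926.
Total clauses = 43 + 37926 = 37969.

37969


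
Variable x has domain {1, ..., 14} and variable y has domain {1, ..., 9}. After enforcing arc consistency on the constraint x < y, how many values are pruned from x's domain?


For the constraint x < y, x needs a supporting value in y's domain.
x can be at most 8 (one less than y's maximum).
Valid x values from domain: 8 out of 14.
Pruned = 14 - 8 = 6.

6


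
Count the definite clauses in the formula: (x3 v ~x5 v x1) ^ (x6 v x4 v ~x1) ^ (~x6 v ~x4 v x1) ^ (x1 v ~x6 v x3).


A definite clause has exactly one positive literal.
Clause 1: 2 positive -> not definite
Clause 2: 2 positive -> not definite
Clause 3: 1 positive -> definite
Clause 4: 2 positive -> not definite
Definite clause count = 1.

1


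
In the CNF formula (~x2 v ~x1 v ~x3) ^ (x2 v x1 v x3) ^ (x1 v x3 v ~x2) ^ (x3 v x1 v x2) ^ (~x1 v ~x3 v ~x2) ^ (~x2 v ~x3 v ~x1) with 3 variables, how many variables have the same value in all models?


Find all satisfying assignments: 5 model(s).
Check which variables have the same value in every model.
No variable is fixed across all models.
Backbone size = 0.

0


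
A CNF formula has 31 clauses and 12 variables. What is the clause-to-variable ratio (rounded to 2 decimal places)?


Clause-to-variable ratio = clauses / variables.
31 / 12 = 2.58.

2.58


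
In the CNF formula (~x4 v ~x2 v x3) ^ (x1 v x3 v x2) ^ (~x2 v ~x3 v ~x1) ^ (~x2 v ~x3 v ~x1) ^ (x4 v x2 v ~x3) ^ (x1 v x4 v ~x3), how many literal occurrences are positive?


Scan each clause for unnegated literals.
Clause 1: 1 positive; Clause 2: 3 positive; Clause 3: 0 positive; Clause 4: 0 positive; Clause 5: 2 positive; Clause 6: 2 positive.
Total positive literal occurrences = 8.

8


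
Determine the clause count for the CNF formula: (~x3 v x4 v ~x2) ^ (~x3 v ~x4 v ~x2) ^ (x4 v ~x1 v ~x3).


Each group enclosed in parentheses joined by ^ is one clause.
Counting the conjuncts: 3 clauses.

3


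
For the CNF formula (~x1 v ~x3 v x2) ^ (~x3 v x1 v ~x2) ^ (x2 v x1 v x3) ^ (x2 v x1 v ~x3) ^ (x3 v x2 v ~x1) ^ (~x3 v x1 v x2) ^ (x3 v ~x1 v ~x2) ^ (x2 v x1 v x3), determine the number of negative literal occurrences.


Scan each clause for negated literals.
Clause 1: 2 negative; Clause 2: 2 negative; Clause 3: 0 negative; Clause 4: 1 negative; Clause 5: 1 negative; Clause 6: 1 negative; Clause 7: 2 negative; Clause 8: 0 negative.
Total negative literal occurrences = 9.

9


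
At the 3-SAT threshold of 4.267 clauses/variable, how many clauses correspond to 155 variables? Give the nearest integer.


The 3-SAT phase transition occurs at approximately 4.267 clauses per variable.
m = 4.267 * 155 = 661.385.
Rounded to nearest integer: 661.

661


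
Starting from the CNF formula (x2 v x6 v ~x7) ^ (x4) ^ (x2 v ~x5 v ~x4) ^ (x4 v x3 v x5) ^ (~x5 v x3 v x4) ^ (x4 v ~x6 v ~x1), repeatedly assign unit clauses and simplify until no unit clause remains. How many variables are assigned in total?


Unit propagation repeatedly assigns the literal in any unit clause, then simplifies.
Assignments in order: x4 = T.
No further unit clauses remain.
Total variables assigned = 1.

1


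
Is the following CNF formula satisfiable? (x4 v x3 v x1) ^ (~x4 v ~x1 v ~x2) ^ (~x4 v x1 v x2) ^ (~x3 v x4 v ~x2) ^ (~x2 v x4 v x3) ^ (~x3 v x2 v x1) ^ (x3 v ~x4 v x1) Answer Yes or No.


Check all 16 possible truth assignments.
Number of satisfying assignments found: 5.
The formula is satisfiable.

Yes


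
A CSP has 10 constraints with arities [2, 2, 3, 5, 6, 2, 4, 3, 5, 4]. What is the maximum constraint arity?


The arities are: 2, 2, 3, 5, 6, 2, 4, 3, 5, 4.
Scan for the maximum value.
Maximum arity = 6.

6


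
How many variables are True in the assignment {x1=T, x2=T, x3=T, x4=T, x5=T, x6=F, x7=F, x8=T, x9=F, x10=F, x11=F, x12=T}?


The weight is the number of variables assigned True.
True variables: x1, x2, x3, x4, x5, x8, x12.
Weight = 7.

7


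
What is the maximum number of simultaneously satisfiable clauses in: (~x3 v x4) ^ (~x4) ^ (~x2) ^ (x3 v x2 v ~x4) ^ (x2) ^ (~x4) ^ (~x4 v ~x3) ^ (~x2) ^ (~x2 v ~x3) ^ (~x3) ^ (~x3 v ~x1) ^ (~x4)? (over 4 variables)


Enumerate all 16 truth assignments.
For each, count how many of the 12 clauses are satisfied.
The formula is not fully satisfiable, so the maximum is below 12.
Maximum simultaneously satisfiable clauses = 11.

11


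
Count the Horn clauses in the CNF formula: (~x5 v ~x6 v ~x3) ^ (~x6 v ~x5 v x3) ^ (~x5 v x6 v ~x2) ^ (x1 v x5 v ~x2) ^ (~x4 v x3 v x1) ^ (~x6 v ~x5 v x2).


A Horn clause has at most one positive literal.
Clause 1: 0 positive lit(s) -> Horn
Clause 2: 1 positive lit(s) -> Horn
Clause 3: 1 positive lit(s) -> Horn
Clause 4: 2 positive lit(s) -> not Horn
Clause 5: 2 positive lit(s) -> not Horn
Clause 6: 1 positive lit(s) -> Horn
Total Horn clauses = 4.

4


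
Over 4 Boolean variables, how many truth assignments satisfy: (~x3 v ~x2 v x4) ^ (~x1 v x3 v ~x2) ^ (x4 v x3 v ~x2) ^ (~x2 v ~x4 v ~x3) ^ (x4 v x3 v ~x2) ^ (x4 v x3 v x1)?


Enumerate all 16 truth assignments over 4 variables.
Test each against every clause.
Satisfying assignments found: 8.

8


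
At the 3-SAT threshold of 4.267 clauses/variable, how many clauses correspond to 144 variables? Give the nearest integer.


The 3-SAT phase transition occurs at approximately 4.267 clauses per variable.
m = 4.267 * 144 = 614.448.
Rounded to nearest integer: 614.

614


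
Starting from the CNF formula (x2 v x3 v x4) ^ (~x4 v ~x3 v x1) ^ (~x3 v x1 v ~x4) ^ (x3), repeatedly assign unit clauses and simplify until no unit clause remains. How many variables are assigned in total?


Unit propagation repeatedly assigns the literal in any unit clause, then simplifies.
Assignments in order: x3 = T.
No further unit clauses remain.
Total variables assigned = 1.

1


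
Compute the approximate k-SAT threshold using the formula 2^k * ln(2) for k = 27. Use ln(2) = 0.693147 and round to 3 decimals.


Using the asymptotic formula: threshold ~ 2^k * ln(2).
2^27 = 134217728.
134217728 * 0.693147 = 93032615.51.

93032615.51


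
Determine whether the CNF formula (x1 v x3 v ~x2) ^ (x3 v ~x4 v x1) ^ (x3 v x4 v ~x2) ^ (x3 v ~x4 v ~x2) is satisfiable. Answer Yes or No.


Check all 16 possible truth assignments.
Number of satisfying assignments found: 11.
The formula is satisfiable.

Yes


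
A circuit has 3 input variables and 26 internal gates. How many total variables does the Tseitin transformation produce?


The Tseitin transformation introduces one auxiliary variable per gate.
Total variables = inputs + gates = 3 + 26 = 29.

29


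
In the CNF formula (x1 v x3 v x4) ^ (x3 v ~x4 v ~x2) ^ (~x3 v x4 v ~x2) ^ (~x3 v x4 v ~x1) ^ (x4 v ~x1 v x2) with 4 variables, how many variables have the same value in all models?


Find all satisfying assignments: 8 model(s).
Check which variables have the same value in every model.
No variable is fixed across all models.
Backbone size = 0.

0


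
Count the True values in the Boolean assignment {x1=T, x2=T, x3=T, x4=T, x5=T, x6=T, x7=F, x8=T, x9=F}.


The weight is the number of variables assigned True.
True variables: x1, x2, x3, x4, x5, x6, x8.
Weight = 7.

7


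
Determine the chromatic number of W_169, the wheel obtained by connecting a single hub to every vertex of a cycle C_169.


W_169 consists of the cycle C_169 together with a hub vertex adjacent to every cycle vertex.
The cycle C_169 needs 3 colors (odd cycle -> 3).
The hub is adjacent to every cycle vertex, so it must receive a new color distinct from all of them.
Chromatic number = 3 + 1 = 4.

4


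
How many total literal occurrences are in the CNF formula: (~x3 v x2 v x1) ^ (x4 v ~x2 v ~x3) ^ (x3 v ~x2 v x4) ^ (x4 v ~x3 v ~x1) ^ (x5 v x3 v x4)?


Clause lengths: 3, 3, 3, 3, 3.
Sum = 3 + 3 + 3 + 3 + 3 = 15.

15


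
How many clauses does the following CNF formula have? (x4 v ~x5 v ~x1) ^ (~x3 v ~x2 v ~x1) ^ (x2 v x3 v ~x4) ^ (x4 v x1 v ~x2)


Each group enclosed in parentheses joined by ^ is one clause.
Counting the conjuncts: 4 clauses.

4


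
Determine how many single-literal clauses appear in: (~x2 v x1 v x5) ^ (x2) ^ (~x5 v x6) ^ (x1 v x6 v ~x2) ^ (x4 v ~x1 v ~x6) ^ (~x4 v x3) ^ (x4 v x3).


A unit clause contains exactly one literal.
Unit clauses found: (x2).
Count = 1.

1


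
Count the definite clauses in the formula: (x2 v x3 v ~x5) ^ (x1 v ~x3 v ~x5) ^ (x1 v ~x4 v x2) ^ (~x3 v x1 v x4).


A definite clause has exactly one positive literal.
Clause 1: 2 positive -> not definite
Clause 2: 1 positive -> definite
Clause 3: 2 positive -> not definite
Clause 4: 2 positive -> not definite
Definite clause count = 1.

1


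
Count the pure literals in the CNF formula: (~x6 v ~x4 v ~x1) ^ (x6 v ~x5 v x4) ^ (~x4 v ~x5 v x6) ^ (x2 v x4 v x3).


A pure literal appears in only one polarity across all clauses.
Pure literals: x1 (negative only), x2 (positive only), x3 (positive only), x5 (negative only).
Count = 4.

4


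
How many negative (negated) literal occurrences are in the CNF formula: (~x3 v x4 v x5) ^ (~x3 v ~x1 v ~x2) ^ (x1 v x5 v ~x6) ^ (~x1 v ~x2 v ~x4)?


Scan each clause for negated literals.
Clause 1: 1 negative; Clause 2: 3 negative; Clause 3: 1 negative; Clause 4: 3 negative.
Total negative literal occurrences = 8.

8


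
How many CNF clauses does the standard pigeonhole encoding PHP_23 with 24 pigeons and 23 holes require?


The PHP encoding has two parts:
1) At-least-one-hole clauses: 24 (one per pigeon, each with 23 literals).
2) At-most-one-pigeon-per-hole clauses: 23 holes * C(24,2) = 23 * 276 = 6348.
Total clauses = 24 + 6348 = 6372.

6372


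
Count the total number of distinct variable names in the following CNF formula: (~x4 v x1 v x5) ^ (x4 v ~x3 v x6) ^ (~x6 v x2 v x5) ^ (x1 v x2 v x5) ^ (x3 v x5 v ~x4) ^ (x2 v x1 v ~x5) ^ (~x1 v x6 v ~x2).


Identify each distinct variable in the formula.
Variables found: x1, x2, x3, x4, x5, x6.
Total distinct variables = 6.

6


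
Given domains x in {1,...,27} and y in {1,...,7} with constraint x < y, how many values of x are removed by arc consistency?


For the constraint x < y, x needs a supporting value in y's domain.
x can be at most 6 (one less than y's maximum).
Valid x values from domain: 6 out of 27.
Pruned = 27 - 6 = 21.

21


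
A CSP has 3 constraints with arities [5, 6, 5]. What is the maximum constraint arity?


The arities are: 5, 6, 5.
Scan for the maximum value.
Maximum arity = 6.

6


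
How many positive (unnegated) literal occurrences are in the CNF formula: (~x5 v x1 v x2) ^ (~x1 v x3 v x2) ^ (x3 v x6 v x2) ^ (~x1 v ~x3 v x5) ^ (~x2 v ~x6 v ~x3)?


Scan each clause for unnegated literals.
Clause 1: 2 positive; Clause 2: 2 positive; Clause 3: 3 positive; Clause 4: 1 positive; Clause 5: 0 positive.
Total positive literal occurrences = 8.

8


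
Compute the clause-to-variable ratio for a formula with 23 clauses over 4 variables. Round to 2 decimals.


Clause-to-variable ratio = clauses / variables.
23 / 4 = 5.75.

5.75


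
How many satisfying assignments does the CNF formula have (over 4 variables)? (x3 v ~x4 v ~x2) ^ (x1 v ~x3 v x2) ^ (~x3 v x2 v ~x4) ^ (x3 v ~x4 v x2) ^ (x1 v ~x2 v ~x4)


Enumerate all 16 truth assignments over 4 variables.
Test each against every clause.
Satisfying assignments found: 8.

8


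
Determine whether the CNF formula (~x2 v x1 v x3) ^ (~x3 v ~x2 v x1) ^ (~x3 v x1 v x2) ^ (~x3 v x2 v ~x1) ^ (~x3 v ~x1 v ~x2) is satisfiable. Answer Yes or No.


Check all 8 possible truth assignments.
Number of satisfying assignments found: 3.
The formula is satisfiable.

Yes


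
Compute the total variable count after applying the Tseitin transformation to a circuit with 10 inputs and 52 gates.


The Tseitin transformation introduces one auxiliary variable per gate.
Total variables = inputs + gates = 10 + 52 = 62.

62


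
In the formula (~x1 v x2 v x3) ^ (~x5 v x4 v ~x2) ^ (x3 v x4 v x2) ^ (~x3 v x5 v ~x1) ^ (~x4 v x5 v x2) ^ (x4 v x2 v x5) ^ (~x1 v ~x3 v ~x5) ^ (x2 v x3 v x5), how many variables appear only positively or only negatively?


A pure literal appears in only one polarity across all clauses.
Pure literals: x1 (negative only).
Count = 1.

1


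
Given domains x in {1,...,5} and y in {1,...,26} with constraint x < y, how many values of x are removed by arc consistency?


For the constraint x < y, x needs a supporting value in y's domain.
x can be at most 25 (one less than y's maximum).
Valid x values from domain: 5 out of 5.
Pruned = 5 - 5 = 0.

0


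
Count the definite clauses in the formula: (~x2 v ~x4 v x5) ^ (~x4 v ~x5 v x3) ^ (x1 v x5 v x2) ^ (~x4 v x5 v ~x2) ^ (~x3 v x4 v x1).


A definite clause has exactly one positive literal.
Clause 1: 1 positive -> definite
Clause 2: 1 positive -> definite
Clause 3: 3 positive -> not definite
Clause 4: 1 positive -> definite
Clause 5: 2 positive -> not definite
Definite clause count = 3.

3


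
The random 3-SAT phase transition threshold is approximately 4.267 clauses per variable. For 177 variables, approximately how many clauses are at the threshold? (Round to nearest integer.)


The 3-SAT phase transition occurs at approximately 4.267 clauses per variable.
m = 4.267 * 177 = 755.259.
Rounded to nearest integer: 755.

755


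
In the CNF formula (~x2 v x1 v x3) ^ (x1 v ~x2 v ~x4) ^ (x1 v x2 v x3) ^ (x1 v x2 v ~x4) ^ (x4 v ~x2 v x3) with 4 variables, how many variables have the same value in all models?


Find all satisfying assignments: 9 model(s).
Check which variables have the same value in every model.
No variable is fixed across all models.
Backbone size = 0.

0


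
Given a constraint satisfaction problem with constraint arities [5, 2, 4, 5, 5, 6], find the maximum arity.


The arities are: 5, 2, 4, 5, 5, 6.
Scan for the maximum value.
Maximum arity = 6.

6


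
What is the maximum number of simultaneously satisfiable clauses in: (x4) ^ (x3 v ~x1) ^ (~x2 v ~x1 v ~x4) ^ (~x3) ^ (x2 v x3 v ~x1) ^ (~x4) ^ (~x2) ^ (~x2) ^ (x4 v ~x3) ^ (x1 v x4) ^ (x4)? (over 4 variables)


Enumerate all 16 truth assignments.
For each, count how many of the 11 clauses are satisfied.
The formula is not fully satisfiable, so the maximum is below 11.
Maximum simultaneously satisfiable clauses = 10.

10


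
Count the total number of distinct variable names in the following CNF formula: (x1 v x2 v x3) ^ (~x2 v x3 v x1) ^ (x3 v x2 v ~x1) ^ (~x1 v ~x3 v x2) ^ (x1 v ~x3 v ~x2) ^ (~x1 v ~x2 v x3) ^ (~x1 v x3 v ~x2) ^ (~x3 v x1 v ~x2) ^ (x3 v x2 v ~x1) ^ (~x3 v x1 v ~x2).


Identify each distinct variable in the formula.
Variables found: x1, x2, x3.
Total distinct variables = 3.

3


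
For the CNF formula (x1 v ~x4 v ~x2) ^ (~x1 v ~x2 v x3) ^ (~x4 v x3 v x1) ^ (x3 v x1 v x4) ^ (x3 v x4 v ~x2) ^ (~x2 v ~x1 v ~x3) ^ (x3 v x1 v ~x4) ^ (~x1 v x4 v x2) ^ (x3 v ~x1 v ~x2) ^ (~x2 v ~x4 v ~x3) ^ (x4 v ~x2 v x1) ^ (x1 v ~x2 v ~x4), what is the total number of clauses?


Each group enclosed in parentheses joined by ^ is one clause.
Counting the conjuncts: 12 clauses.

12


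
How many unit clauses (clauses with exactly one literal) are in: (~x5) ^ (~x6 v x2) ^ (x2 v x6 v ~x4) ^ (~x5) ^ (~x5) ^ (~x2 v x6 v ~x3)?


A unit clause contains exactly one literal.
Unit clauses found: (~x5), (~x5), (~x5).
Count = 3.

3


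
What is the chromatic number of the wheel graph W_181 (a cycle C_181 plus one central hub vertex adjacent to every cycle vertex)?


W_181 consists of the cycle C_181 together with a hub vertex adjacent to every cycle vertex.
The cycle C_181 needs 3 colors (odd cycle -> 3).
The hub is adjacent to every cycle vertex, so it must receive a new color distinct from all of them.
Chromatic number = 3 + 1 = 4.

4


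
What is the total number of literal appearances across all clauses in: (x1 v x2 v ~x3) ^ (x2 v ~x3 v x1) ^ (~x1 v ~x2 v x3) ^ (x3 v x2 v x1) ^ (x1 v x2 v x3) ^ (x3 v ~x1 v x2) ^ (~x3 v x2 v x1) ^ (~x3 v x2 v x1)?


Clause lengths: 3, 3, 3, 3, 3, 3, 3, 3.
Sum = 3 + 3 + 3 + 3 + 3 + 3 + 3 + 3 = 24.

24


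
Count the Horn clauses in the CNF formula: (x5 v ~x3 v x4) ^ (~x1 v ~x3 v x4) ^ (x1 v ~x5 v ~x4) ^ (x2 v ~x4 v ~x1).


A Horn clause has at most one positive literal.
Clause 1: 2 positive lit(s) -> not Horn
Clause 2: 1 positive lit(s) -> Horn
Clause 3: 1 positive lit(s) -> Horn
Clause 4: 1 positive lit(s) -> Horn
Total Horn clauses = 3.

3


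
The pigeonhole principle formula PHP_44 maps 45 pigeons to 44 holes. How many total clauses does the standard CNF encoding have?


The PHP encoding has two parts:
1) At-least-one-hole clauses: 45 (one per pigeon, each with 44 literals).
2) At-most-one-pigeon-per-hole clauses: 44 holes * C(45,2) = 44 * 990 = 43560.
Total clauses = 45 + 43560 = 43605.

43605


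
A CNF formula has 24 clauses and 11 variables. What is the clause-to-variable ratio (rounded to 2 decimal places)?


Clause-to-variable ratio = clauses / variables.
24 / 11 = 2.18.

2.18


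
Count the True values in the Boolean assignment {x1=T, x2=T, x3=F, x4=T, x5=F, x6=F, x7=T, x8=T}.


The weight is the number of variables assigned True.
True variables: x1, x2, x4, x7, x8.
Weight = 5.

5


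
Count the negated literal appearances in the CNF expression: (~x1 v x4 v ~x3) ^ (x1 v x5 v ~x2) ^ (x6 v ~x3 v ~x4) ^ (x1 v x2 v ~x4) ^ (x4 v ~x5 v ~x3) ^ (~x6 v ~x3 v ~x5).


Scan each clause for negated literals.
Clause 1: 2 negative; Clause 2: 1 negative; Clause 3: 2 negative; Clause 4: 1 negative; Clause 5: 2 negative; Clause 6: 3 negative.
Total negative literal occurrences = 11.

11


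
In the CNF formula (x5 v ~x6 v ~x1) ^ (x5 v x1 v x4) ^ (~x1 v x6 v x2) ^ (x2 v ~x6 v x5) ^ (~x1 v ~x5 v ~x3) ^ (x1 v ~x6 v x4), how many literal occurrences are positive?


Scan each clause for unnegated literals.
Clause 1: 1 positive; Clause 2: 3 positive; Clause 3: 2 positive; Clause 4: 2 positive; Clause 5: 0 positive; Clause 6: 2 positive.
Total positive literal occurrences = 10.

10


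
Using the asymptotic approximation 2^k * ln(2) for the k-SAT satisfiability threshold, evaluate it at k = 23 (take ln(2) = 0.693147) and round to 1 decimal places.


Using the asymptotic formula: threshold ~ 2^k * ln(2).
2^23 = 8388608.
8388608 * 0.693147 = 5814538.5.

5814538.5
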